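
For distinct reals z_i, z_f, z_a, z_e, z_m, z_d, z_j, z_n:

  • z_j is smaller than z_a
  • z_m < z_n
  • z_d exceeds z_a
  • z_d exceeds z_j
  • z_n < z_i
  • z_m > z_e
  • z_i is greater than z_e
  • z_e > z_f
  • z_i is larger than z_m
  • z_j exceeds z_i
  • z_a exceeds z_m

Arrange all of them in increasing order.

z_f < z_e < z_m < z_n < z_i < z_j < z_a < z_d

Each adjacent pair is fixed by a given relation: z_f < z_e; z_e < z_m; z_m < z_n; z_n < z_i; z_i < z_j; z_j < z_a; z_a < z_d. Chaining them end to end gives the full order.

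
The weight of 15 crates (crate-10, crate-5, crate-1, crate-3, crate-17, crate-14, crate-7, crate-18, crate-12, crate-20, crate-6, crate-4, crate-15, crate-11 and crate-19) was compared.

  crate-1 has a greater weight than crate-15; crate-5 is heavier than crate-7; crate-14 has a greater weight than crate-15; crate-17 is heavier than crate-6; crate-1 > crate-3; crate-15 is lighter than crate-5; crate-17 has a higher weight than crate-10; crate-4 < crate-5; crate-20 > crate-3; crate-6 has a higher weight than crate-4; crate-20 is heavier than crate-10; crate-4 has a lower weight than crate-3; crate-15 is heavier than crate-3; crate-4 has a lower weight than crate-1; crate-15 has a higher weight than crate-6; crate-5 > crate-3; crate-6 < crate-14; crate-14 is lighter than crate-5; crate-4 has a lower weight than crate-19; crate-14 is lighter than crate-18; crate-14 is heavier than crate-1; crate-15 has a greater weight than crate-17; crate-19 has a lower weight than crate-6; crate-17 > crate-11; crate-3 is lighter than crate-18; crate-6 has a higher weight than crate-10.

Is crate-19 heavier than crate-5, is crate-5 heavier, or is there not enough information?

The relevant relations are crate-19 < crate-6; crate-6 < crate-17; crate-17 < crate-15; crate-15 < crate-1; crate-1 < crate-14; crate-14 < crate-5.
Together: crate-19 < crate-6 < crate-17 < crate-15 < crate-1 < crate-14 < crate-5.
So crate-5 is heavier.

crate-5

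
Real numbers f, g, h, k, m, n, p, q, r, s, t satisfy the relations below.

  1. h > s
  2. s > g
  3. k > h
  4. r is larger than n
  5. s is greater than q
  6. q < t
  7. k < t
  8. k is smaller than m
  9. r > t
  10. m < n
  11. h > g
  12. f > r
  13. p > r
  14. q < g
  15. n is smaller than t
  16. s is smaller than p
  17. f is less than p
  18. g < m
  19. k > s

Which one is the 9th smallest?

r

The consecutive relations fix a unique order: q < g < s < h < k < m < n < t < r < f < p.
The 9th smallest is r.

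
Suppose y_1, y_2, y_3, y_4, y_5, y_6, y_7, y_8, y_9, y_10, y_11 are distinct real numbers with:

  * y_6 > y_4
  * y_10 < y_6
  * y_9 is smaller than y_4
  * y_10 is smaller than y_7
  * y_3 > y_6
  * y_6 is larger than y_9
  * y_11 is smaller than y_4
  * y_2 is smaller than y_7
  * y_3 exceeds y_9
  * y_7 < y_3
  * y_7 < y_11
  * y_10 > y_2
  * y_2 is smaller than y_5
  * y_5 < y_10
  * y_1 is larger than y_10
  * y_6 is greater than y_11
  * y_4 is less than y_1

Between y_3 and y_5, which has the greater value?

Chaining the given relations: y_5 < y_10 < y_7 < y_11 < y_4 < y_6 < y_3.
So y_5 < y_3; y_3 is the larger of the two.

y_3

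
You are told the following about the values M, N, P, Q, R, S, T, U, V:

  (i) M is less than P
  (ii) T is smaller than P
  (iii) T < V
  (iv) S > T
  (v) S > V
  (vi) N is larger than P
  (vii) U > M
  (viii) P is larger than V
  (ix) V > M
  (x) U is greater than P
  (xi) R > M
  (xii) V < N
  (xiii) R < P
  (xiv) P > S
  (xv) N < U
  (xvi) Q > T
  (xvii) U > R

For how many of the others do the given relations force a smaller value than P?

The elements the relations force below P are M, R, T, V, S — no chain reaches any other.
That is 5.

5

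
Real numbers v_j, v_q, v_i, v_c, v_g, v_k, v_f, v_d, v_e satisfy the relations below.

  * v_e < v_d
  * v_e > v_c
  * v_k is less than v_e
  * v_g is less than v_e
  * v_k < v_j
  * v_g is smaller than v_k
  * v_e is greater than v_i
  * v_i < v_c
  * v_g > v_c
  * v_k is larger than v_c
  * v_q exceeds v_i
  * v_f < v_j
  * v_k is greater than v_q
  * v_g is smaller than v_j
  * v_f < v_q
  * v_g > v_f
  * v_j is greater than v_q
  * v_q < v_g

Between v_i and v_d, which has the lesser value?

v_i

Following the relations from v_i: v_i < v_c < v_g < v_k < v_e < v_d.
So v_i < v_d; v_i is the smaller of the two.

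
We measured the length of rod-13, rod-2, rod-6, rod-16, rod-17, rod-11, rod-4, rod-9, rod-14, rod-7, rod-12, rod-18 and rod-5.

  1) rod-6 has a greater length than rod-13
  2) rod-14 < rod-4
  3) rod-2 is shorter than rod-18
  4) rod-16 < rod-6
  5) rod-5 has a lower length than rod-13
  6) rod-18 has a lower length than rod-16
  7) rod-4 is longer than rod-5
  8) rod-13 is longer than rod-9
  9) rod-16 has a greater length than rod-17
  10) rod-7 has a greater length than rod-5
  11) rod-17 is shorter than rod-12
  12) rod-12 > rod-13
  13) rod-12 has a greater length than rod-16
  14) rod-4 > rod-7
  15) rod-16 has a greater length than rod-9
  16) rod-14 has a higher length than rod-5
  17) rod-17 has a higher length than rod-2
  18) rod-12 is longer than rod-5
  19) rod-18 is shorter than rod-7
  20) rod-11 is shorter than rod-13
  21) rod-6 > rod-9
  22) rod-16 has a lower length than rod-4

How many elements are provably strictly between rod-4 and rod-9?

1

Chaining upward from rod-9 reaches: rod-16, rod-13, rod-12, rod-6.
Chaining downward from rod-4 reaches: rod-5, rod-2, rod-18, rod-7, rod-17, rod-14, rod-16.
Strictly between rod-9 and rod-4 are those in both lists: rod-16 — 1 element.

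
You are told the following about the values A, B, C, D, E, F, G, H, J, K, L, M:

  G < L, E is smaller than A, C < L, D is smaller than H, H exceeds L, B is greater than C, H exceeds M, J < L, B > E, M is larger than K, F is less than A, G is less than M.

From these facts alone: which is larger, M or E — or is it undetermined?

undetermined

Following every chain through E: above E we get B, A.
M is not reached, and no chain runs the other way from M to E.
So the given relations leave the order of E and M undetermined.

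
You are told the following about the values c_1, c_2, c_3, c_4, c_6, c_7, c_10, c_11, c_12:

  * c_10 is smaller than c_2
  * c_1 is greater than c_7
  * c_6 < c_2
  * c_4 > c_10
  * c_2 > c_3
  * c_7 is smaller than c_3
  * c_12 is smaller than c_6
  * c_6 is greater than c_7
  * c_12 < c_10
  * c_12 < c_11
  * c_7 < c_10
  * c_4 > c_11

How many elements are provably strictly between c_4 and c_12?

The relations place c_12 below c_4. An element lies strictly between them when it is forced above c_12 and also forced below c_4.
Above c_12: {c_6, c_11, c_10, c_2}. Below c_4: {c_7, c_11, c_10}.
Intersection: {c_11, c_10} — 2.

2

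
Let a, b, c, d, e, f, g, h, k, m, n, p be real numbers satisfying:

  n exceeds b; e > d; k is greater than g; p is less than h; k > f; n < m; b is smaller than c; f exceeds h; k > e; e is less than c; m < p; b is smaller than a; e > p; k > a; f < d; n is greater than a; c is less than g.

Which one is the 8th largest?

Chaining the given pairs: b < a < n < m < p < h < f < d < e < c < g < k.
Counting 8 from the largest end gives p.

p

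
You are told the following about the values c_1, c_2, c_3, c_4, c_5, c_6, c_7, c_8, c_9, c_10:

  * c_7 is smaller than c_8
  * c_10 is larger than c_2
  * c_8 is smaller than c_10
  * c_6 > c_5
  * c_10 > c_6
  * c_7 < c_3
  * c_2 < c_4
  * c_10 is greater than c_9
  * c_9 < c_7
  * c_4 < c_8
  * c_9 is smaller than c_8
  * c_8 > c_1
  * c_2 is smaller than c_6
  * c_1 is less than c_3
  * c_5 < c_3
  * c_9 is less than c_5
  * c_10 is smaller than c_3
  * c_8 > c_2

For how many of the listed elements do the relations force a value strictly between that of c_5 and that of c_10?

1

Chaining upward from c_5 reaches: c_6, c_3.
Chaining downward from c_10 reaches: c_2, c_9, c_7, c_4, c_1, c_8, c_6.
Strictly between c_5 and c_10 are those in both lists: c_6 — 1 element.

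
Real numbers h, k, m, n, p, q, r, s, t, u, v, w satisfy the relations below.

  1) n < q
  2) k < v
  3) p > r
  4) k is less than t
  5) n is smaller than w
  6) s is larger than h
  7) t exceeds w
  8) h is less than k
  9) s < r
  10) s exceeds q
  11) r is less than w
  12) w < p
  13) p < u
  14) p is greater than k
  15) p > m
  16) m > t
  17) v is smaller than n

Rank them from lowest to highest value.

Each adjacent pair is fixed by a given relation: h < k; k < v; v < n; n < q; q < s; s < r; r < w; w < t; t < m; m < p; p < u. Chaining them end to end gives the full order.

h < k < v < n < q < s < r < w < t < m < p < u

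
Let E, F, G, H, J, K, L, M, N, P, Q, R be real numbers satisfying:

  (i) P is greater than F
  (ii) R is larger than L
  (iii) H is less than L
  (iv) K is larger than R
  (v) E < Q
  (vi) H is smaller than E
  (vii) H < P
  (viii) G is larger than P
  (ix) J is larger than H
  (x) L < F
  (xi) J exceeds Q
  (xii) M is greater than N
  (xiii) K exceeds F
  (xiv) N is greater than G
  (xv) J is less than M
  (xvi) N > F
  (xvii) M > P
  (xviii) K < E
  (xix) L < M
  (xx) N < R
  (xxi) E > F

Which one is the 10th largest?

The consecutive relations fix a unique order: H < L < F < P < G < N < R < K < E < Q < J < M.
Counting 10 from the largest end gives F.

F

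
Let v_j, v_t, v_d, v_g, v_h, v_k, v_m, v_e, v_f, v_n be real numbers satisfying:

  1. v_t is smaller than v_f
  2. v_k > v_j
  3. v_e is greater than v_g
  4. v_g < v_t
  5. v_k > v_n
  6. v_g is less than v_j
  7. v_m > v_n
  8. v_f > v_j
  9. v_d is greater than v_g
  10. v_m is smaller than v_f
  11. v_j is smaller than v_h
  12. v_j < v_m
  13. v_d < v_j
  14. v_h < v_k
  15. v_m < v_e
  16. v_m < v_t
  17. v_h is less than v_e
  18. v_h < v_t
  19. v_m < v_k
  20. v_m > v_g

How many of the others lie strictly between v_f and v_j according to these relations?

3

Chaining upward from v_j reaches: v_h, v_m, v_t, v_k, v_e.
Chaining downward from v_f reaches: v_g, v_n, v_d, v_h, v_m, v_t.
Strictly between v_j and v_f are those in both lists: v_h, v_m, v_t — 3 elements.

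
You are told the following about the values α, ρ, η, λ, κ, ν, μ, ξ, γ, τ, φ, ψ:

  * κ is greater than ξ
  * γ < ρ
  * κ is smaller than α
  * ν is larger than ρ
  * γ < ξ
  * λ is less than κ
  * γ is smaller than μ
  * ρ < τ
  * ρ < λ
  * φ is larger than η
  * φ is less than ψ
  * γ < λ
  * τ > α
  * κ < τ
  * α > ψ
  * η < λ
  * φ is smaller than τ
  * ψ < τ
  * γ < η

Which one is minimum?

Chaining upward from γ: directly above it, η, ρ, ξ, λ, μ; then φ, κ, τ, ν; then ψ, α.
That covers every other element, and nothing is given below γ, so γ is the minimum.

γ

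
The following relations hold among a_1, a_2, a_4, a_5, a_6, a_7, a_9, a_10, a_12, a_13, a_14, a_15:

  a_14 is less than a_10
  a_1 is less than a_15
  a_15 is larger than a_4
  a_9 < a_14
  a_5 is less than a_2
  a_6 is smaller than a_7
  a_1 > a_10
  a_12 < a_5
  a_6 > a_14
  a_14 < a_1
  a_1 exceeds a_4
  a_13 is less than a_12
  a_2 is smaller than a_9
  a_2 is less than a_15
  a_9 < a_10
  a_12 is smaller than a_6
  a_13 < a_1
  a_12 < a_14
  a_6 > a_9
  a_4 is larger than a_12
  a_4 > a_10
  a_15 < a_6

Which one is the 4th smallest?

The consecutive relations fix a unique order: a_13 < a_12 < a_5 < a_2 < a_9 < a_14 < a_10 < a_4 < a_1 < a_15 < a_6 < a_7.
Counting 4 from the smallest end gives a_2.

a_2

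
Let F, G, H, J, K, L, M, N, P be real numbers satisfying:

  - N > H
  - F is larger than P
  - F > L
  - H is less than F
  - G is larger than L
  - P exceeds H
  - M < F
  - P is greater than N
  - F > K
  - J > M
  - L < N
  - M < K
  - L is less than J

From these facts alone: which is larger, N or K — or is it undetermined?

Following every chain through N: above N we get P, F; below N we get L, H.
K is not reached, and no chain runs the other way from K to N.
So the given relations leave the order of N and K undetermined.

undetermined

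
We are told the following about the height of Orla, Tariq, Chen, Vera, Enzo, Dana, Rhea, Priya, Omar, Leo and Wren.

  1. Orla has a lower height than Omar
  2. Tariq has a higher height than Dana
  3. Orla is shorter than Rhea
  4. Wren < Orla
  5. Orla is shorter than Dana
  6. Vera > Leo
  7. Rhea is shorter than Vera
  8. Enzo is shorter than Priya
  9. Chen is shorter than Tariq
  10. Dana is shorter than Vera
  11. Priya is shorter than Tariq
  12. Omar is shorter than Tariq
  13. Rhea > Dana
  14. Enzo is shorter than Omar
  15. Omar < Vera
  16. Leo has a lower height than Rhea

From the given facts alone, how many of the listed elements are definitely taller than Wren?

6

From Wren the given relations immediately reach Orla.
From those, Omar, Dana, Rhea — 4 in total.
From those, Tariq, Vera — 6 in total.
Nothing else is reachable above Wren; 6 in all.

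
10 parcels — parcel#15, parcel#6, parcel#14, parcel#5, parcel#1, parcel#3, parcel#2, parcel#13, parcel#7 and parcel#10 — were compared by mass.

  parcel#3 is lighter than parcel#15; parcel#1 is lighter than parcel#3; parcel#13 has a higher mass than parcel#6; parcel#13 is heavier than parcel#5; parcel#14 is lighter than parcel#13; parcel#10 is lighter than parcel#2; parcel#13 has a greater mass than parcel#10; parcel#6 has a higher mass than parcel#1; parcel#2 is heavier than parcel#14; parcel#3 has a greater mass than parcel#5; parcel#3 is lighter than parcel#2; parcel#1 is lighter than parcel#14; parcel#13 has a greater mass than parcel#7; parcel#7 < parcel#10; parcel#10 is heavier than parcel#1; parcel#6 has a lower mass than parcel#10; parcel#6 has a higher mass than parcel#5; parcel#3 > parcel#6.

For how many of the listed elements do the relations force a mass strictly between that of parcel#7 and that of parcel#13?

The relations place parcel#7 below parcel#13. An element lies strictly between them when it is forced above parcel#7 and also forced below parcel#13.
Above parcel#7: {parcel#10, parcel#2}. Below parcel#13: {parcel#1, parcel#5, parcel#6, parcel#14, parcel#10}.
Intersection: {parcel#10} — 1.

1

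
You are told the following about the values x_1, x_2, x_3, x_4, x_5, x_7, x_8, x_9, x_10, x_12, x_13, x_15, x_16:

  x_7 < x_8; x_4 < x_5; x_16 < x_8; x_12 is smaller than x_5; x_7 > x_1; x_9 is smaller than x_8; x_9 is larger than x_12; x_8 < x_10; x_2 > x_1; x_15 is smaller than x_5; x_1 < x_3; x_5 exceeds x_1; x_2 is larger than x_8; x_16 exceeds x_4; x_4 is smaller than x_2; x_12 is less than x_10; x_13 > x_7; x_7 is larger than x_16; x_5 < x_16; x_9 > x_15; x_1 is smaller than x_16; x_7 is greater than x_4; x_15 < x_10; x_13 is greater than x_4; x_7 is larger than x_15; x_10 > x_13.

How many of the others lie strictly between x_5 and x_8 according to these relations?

Chaining upward from x_5 reaches: x_16, x_7, x_13, x_2, x_10.
Chaining downward from x_8 reaches: x_4, x_1, x_12, x_15, x_9, x_16, x_7.
Strictly between x_5 and x_8 are those in both lists: x_16, x_7 — 2 elements.

2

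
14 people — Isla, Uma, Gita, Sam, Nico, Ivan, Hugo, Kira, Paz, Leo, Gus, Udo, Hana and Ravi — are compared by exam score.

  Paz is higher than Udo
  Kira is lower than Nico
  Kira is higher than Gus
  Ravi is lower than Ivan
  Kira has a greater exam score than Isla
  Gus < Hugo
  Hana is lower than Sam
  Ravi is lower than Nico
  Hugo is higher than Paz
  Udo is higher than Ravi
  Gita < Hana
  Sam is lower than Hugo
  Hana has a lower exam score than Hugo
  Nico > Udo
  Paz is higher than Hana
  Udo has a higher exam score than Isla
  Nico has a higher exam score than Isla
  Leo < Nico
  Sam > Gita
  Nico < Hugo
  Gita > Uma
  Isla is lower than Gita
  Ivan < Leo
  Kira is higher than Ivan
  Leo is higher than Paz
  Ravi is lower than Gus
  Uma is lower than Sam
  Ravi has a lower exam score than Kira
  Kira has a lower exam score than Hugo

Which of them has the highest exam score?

Hugo

Ravi is not greatest since Ravi < Gus; Isla is not greatest since Isla < Nico; Gus is not greatest since Gus < Kira; Uma is not greatest since Uma < Gita; Gita is not greatest since Gita < Sam; Udo is not greatest since Udo < Paz; Hana is not greatest since Hana < Paz; Paz is not greatest since Paz < Hugo; Ivan is not greatest since Ivan < Leo; Sam is not greatest since Sam < Hugo; Kira is not greatest since Kira < Nico; Leo is not greatest since Leo < Nico; Nico is not greatest since Nico < Hugo.
Only Hugo has nothing above it, so Hugo is the highest exam score.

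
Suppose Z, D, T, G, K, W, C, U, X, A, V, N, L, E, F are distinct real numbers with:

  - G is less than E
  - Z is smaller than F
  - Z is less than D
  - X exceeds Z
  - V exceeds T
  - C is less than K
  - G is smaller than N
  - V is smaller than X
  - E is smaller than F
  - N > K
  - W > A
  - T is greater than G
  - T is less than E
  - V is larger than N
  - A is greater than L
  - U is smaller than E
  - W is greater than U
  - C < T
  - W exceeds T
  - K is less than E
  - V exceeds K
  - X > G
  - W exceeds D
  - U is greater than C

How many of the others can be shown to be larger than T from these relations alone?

The elements the relations force above T are V, X, W, E, F — no chain reaches any other.
That is 5.

5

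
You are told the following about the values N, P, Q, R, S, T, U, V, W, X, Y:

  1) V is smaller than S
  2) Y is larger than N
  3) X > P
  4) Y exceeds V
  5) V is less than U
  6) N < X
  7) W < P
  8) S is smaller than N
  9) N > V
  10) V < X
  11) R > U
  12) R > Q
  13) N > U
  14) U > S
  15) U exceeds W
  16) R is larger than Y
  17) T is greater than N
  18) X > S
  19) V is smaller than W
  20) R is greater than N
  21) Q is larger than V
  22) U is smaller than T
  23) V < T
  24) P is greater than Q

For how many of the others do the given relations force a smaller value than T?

From T the given relations immediately reach V, U, N.
From those, W, S — 5 in total.
Nothing else is reachable below T; 5 in all.

5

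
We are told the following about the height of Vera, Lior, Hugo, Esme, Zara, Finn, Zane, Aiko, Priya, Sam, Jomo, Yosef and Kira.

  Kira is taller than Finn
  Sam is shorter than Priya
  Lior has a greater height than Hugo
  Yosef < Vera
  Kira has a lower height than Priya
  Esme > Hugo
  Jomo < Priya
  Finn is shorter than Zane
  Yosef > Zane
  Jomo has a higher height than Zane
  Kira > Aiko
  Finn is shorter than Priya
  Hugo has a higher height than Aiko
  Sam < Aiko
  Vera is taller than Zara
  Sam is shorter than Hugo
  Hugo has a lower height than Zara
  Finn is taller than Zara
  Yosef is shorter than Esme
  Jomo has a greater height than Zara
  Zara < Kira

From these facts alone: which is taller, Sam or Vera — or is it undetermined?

Sam < Aiko and Aiko < Hugo give Sam < Hugo.
With Hugo < Zara: Sam < Aiko < Hugo < Zara.
With Zara < Finn: Sam < Aiko < Hugo < Zara < Finn.
With Finn < Zane: Sam < Aiko < Hugo < Zara < Finn < Zane.
Then Zane < Yosef extends the chain to Yosef.
Then Yosef < Vera extends the chain to Vera.
So Vera is taller.

Vera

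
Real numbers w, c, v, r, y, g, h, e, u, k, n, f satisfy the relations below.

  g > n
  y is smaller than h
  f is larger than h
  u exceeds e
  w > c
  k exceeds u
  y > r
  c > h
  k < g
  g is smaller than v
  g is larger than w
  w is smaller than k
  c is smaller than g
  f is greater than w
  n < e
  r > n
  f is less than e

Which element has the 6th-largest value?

The consecutive relations fix a unique order: n < r < y < h < c < w < f < e < u < k < g < v.
Counting 6 from the largest end gives f.

f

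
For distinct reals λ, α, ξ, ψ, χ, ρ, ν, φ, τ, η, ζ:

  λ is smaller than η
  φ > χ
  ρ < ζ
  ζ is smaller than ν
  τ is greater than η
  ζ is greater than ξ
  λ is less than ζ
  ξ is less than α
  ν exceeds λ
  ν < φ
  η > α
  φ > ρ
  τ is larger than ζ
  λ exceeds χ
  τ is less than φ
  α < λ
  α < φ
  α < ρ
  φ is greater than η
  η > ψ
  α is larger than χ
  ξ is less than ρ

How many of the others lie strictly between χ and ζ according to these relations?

3

The relations place χ below ζ. An element lies strictly between them when it is forced above χ and also forced below ζ.
Above χ: {α, λ, ρ, η, τ, ν, φ}. Below ζ: {ξ, α, λ, ρ}.
Intersection: {α, λ, ρ} — 3.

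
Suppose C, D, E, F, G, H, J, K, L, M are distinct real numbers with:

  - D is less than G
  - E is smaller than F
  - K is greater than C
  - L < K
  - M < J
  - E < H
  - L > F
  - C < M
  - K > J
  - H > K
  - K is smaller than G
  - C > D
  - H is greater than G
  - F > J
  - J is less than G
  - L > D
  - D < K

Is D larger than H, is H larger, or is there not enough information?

H

Link the given pairs in sequence: D < C; C < M; M < J; J < F; F < L; L < K; K < G; G < H.
Chaining these gives D < C < M < J < F < L < K < G < H.
So H is larger.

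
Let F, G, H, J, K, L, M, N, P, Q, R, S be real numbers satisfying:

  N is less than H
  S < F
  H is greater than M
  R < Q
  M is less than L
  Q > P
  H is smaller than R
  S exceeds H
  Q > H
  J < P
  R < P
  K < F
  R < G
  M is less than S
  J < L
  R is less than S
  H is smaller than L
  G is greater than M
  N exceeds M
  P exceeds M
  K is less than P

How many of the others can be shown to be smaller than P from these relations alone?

Directly below P: J, K, M, R.
One step further: H (5 so far).
One step further: N (6 so far).
Nothing else is reachable below P; 6 in all.

6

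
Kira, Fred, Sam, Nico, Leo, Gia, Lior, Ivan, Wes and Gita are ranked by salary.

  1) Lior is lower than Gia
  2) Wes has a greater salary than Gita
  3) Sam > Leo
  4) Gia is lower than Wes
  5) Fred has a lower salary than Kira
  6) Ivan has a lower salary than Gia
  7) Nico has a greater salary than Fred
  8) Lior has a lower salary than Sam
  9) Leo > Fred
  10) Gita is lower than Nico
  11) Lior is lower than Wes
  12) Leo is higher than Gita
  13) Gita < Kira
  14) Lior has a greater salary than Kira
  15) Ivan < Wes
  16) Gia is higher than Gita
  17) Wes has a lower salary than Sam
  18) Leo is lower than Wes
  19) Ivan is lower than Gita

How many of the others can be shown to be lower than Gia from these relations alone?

5

The elements the relations force below Gia are Ivan, Fred, Gita, Kira, Lior — no chain reaches any other.
That is 5.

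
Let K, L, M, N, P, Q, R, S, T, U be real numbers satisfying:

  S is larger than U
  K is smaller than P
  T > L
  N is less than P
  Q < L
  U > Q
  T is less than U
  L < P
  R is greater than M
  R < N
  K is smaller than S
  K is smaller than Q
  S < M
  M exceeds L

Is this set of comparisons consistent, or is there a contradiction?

Every relation is compatible with K < Q < L < T < U < S < M < R < N < P; the set is consistent.

consistent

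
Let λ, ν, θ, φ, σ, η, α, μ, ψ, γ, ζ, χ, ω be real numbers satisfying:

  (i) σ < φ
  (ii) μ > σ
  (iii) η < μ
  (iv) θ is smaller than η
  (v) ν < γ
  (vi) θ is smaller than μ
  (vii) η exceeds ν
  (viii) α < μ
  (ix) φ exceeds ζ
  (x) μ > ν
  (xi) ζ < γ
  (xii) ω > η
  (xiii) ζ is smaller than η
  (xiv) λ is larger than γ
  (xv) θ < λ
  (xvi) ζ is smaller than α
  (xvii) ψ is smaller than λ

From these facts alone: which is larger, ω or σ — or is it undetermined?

undetermined

Following every chain through σ: above σ we get μ, φ.
ω is not reached, and no chain runs the other way from ω to σ.
So the given relations leave the order of σ and ω undetermined.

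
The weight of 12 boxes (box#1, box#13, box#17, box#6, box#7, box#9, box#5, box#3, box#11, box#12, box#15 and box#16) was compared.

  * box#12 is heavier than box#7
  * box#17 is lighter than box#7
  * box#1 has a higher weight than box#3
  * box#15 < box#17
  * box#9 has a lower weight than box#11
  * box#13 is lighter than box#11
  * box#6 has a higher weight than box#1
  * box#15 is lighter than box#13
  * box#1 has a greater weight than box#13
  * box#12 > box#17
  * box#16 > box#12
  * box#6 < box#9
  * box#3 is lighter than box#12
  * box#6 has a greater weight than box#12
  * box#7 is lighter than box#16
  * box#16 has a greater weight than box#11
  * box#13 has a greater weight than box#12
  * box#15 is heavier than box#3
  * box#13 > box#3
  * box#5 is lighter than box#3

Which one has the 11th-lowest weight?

Piecing the relations together gives one ordering: box#5 < box#3 < box#15 < box#17 < box#7 < box#12 < box#13 < box#1 < box#6 < box#9 < box#11 < box#16.
The 11th smallest is box#11.

box#11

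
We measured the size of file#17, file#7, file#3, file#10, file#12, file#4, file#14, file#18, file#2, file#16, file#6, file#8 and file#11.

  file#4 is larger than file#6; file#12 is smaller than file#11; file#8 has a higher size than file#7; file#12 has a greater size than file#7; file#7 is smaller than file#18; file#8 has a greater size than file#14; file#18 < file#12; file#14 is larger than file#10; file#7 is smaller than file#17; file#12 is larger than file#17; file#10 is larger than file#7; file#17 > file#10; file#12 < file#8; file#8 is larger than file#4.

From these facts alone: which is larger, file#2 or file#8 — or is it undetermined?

Following every chain through file#2: nothing is chained to file#2.
file#8 is not reached, and no chain runs the other way from file#8 to file#2.
So the given relations leave the order of file#2 and file#8 undetermined.

undetermined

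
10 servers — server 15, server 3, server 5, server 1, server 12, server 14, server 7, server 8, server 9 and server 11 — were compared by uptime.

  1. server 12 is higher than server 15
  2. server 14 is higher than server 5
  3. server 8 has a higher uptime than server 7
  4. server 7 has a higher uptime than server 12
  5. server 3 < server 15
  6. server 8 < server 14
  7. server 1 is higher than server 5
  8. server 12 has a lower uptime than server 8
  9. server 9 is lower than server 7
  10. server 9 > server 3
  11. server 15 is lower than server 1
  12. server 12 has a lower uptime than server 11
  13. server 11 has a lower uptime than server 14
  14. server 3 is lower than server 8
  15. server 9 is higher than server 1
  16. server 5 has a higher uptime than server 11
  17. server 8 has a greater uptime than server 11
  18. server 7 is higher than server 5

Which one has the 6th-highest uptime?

server 5

Chaining the given pairs: server 3 < server 15 < server 12 < server 11 < server 5 < server 1 < server 9 < server 7 < server 8 < server 14.
Counting 6 from the largest end gives server 5.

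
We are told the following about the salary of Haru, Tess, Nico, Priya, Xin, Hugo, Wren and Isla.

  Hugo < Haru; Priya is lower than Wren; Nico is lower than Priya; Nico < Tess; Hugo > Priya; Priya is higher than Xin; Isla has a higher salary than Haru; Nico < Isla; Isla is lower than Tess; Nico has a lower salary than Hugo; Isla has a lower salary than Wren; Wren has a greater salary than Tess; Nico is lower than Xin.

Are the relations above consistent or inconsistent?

The single ordering Nico < Xin < Priya < Hugo < Haru < Isla < Tess < Wren satisfies every listed relation, so no contradiction arises.

consistent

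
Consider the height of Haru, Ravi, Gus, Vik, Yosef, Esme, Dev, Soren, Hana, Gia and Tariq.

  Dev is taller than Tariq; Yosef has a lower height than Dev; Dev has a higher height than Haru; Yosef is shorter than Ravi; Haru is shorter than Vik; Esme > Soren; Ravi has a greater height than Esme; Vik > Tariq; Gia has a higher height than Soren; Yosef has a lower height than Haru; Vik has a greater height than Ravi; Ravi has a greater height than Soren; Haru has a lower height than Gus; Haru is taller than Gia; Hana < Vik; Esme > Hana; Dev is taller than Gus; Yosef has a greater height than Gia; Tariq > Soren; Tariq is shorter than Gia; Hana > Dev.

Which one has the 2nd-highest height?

The consecutive relations fix a unique order: Soren < Tariq < Gia < Yosef < Haru < Gus < Dev < Hana < Esme < Ravi < Vik.
Counting 2 from the largest end gives Ravi.

Ravi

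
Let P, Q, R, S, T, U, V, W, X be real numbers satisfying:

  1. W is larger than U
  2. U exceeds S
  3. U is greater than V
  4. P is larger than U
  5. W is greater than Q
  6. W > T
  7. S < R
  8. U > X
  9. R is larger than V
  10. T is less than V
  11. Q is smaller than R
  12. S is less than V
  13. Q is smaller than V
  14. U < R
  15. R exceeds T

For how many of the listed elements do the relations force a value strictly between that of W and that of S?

Chaining upward from S reaches: V, U, P, R.
Chaining downward from W reaches: T, Q, X, V, U.
Strictly between S and W are those in both lists: V, U — 2 elements.

2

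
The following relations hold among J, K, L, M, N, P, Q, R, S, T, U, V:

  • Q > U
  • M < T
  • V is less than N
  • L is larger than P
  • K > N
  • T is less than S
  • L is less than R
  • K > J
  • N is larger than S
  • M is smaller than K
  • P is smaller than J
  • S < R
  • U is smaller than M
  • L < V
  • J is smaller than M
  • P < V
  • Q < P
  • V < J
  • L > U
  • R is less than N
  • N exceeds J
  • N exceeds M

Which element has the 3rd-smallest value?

Piecing the relations together gives one ordering: U < Q < P < L < V < J < M < T < S < R < N < K.
Counting 3 from the smallest end gives P.

P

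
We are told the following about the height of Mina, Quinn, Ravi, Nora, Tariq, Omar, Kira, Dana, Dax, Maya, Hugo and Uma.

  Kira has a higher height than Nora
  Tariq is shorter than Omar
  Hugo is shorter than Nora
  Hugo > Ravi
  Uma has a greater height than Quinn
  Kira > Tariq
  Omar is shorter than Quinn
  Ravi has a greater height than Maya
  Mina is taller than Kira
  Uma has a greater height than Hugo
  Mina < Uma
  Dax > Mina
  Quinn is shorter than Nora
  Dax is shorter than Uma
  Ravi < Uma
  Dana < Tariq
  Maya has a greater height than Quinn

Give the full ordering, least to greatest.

Dana < Tariq < Omar < Quinn < Maya < Ravi < Hugo < Nora < Kira < Mina < Dax < Uma

Nothing is placed below Dana, so it is least; from there Dana < Tariq; Tariq < Omar; Omar < Quinn; Quinn < Maya; Maya < Ravi; Ravi < Hugo; Hugo < Nora; Nora < Kira; Kira < Mina; Mina < Dax; Dax < Uma, each given directly.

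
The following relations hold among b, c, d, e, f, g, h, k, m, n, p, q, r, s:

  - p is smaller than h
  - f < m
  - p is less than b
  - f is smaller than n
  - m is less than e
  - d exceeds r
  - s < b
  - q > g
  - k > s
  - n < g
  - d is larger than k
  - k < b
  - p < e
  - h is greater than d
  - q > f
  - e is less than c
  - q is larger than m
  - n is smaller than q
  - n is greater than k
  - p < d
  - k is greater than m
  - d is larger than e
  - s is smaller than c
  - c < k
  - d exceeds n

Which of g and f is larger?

Chaining the given relations: f < m < e < c < k < n < g.
So f < g; g is the larger of the two.

g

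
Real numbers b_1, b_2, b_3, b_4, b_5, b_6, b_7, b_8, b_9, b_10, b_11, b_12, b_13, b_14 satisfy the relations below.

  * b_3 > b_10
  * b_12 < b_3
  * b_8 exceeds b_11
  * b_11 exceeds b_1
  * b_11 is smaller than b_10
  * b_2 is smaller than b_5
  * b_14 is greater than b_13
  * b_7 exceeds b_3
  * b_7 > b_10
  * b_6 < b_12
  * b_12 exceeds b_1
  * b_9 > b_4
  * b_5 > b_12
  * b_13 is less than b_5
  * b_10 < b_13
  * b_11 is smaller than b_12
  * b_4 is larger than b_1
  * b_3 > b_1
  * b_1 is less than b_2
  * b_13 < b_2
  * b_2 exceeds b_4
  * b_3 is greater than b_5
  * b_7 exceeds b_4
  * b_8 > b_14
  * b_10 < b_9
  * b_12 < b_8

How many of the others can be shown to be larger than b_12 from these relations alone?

4

The elements the relations force above b_12 are b_5, b_3, b_7, b_8 — no chain reaches any other.
That is 4.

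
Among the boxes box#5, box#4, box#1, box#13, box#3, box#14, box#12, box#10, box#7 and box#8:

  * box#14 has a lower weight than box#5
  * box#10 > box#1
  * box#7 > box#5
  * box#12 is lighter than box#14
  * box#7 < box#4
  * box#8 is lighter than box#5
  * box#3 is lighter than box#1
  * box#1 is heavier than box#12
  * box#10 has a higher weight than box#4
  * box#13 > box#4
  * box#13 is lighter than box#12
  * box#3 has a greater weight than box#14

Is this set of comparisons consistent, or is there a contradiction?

inconsistent

Chaining the given relations yields box#5 < box#7 < box#4 < box#13 < box#12 < box#14, so box#5 < box#14. But one relation states box#14 < box#5. These cannot both hold.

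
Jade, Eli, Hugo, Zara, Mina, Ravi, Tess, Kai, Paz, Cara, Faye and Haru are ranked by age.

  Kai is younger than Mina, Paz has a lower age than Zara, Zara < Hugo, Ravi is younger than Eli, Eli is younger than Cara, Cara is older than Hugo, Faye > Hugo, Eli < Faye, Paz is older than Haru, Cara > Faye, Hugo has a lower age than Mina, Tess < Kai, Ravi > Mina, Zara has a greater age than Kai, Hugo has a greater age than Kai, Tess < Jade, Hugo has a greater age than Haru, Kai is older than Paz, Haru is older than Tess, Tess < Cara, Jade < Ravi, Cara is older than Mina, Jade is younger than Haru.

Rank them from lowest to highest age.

The consecutive links are each given: Tess < Jade; Jade < Haru; Haru < Paz; Paz < Kai; Kai < Zara; Zara < Hugo; Hugo < Mina; Mina < Ravi; Ravi < Eli; Eli < Faye; Faye < Cara.

Tess < Jade < Haru < Paz < Kai < Zara < Hugo < Mina < Ravi < Eli < Faye < Cara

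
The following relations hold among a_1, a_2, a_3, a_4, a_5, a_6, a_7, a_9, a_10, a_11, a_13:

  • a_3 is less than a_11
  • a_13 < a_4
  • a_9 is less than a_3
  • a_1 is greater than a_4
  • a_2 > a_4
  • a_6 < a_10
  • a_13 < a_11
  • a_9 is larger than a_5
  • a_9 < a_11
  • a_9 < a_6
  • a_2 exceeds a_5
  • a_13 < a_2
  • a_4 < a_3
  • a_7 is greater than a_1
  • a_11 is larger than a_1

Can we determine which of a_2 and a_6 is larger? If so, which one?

Following every chain through a_6: above a_6 we get a_10; below a_6 we get a_5, a_9.
a_2 is not reached, and no chain runs the other way from a_2 to a_6.
So the given relations leave the order of a_6 and a_2 undetermined.

undetermined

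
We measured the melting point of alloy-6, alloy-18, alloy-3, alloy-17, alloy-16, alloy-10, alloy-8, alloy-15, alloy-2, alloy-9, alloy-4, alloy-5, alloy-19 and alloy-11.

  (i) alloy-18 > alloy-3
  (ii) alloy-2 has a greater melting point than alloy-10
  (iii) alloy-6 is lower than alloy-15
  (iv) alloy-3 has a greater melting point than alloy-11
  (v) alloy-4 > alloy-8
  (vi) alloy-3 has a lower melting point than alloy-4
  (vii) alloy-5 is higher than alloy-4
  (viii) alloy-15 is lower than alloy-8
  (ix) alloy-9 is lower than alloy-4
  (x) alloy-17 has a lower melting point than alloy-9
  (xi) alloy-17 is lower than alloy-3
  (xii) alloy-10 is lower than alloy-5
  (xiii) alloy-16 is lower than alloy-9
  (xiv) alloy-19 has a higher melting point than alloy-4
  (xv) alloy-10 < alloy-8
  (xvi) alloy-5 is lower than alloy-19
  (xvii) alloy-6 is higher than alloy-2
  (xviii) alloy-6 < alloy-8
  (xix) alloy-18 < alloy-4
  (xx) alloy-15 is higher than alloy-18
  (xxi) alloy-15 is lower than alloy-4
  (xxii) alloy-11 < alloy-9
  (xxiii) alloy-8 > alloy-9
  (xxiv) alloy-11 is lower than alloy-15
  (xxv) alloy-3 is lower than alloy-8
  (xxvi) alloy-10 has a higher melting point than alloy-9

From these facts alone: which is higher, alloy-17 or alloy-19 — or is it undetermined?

alloy-17 < alloy-9 and alloy-9 < alloy-10 give alloy-17 < alloy-10.
Then alloy-10 < alloy-2 extends the chain to alloy-2.
With alloy-2 < alloy-6: alloy-17 < alloy-9 < alloy-10 < alloy-2 < alloy-6.
With alloy-6 < alloy-15: alloy-17 < alloy-9 < alloy-10 < alloy-2 < alloy-6 < alloy-15.
With alloy-15 < alloy-8: alloy-17 < alloy-9 < alloy-10 < alloy-2 < alloy-6 < alloy-15 < alloy-8.
Then alloy-8 < alloy-4 extends the chain to alloy-4.
Then alloy-4 < alloy-5 extends the chain to alloy-5.
With alloy-5 < alloy-19: alloy-17 < alloy-9 < alloy-10 < alloy-2 < alloy-6 < alloy-15 < alloy-8 < alloy-4 < alloy-5 < alloy-19.
So alloy-19 is higher.

alloy-19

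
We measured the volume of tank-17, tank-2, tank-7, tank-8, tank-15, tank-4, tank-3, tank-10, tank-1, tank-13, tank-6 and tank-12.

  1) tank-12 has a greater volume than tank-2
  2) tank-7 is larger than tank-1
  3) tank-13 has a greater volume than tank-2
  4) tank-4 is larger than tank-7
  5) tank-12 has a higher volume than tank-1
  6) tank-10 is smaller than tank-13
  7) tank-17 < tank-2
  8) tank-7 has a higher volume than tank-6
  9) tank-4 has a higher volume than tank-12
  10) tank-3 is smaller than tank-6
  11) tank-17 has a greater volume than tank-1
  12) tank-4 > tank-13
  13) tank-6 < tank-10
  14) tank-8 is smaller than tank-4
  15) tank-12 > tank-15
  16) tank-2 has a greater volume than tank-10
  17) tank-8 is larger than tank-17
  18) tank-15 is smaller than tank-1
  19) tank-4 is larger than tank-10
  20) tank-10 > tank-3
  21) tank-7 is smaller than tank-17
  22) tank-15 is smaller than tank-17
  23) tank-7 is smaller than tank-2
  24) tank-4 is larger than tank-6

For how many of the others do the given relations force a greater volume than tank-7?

The elements the relations force above tank-7 are tank-17, tank-2, tank-8, tank-13, tank-12, tank-4 — no chain reaches any other.
That is 6.

6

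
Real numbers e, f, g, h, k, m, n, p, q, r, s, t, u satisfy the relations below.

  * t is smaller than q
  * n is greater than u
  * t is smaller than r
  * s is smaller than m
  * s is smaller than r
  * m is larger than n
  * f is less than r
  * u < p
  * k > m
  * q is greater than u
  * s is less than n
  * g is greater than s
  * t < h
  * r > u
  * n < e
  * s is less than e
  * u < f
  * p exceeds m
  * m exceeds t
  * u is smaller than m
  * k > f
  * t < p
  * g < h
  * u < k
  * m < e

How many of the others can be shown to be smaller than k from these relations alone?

6

Directly below k: u, f, m.
One step further: s, t, n (6 so far).
No other element is forced below k by the given relations, so the count is 6.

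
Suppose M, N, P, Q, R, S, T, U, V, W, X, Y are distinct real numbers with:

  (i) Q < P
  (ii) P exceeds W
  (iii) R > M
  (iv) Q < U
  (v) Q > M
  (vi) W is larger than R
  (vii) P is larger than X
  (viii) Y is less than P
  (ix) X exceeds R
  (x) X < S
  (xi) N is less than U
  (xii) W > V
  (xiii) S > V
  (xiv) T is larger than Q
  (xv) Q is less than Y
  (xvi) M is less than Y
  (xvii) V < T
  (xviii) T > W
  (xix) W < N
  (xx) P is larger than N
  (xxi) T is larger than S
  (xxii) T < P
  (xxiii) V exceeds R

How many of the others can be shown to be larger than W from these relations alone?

From W the given relations immediately reach N, T, P.
From those, U — 4 in total.
Nothing else is reachable above W; 4 in all.

4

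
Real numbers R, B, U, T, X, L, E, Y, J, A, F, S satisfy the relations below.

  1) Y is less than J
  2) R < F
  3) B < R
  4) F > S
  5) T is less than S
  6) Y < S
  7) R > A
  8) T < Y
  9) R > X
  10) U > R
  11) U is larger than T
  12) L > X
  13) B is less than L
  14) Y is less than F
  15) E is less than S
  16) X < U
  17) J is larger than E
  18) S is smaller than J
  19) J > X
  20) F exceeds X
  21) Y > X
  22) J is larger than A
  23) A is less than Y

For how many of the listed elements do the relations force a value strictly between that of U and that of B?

1

Chaining upward from B reaches: R, F, L.
Chaining downward from U reaches: A, T, X, R.
Strictly between B and U are those in both lists: R — 1 element.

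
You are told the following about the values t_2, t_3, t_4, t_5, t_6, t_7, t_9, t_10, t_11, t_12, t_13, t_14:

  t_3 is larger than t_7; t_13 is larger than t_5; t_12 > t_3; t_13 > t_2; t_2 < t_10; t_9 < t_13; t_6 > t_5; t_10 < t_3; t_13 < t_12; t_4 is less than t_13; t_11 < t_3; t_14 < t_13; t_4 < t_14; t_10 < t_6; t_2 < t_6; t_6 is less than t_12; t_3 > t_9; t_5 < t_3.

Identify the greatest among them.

Chaining downward from t_12: directly below it, t_6, t_13, t_3; then t_4, t_14, t_2, t_5, t_7, t_10, t_11, t_9.
That covers every other element, and nothing is given above t_12, so t_12 is the greatest.

t_12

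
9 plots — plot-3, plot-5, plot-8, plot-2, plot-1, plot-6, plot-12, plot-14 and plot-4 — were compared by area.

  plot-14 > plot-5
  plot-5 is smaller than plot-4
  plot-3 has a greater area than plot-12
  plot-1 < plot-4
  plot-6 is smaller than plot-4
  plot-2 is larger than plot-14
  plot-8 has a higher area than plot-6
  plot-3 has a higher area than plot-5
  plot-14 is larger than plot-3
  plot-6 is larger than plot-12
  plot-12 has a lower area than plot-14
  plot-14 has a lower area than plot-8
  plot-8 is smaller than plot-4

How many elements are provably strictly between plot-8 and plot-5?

Chaining upward from plot-5 reaches: plot-3, plot-14, plot-2, plot-4.
Chaining downward from plot-8 reaches: plot-12, plot-3, plot-14, plot-6.
Strictly between plot-5 and plot-8 are those in both lists: plot-3, plot-14 — 2 elements.

2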